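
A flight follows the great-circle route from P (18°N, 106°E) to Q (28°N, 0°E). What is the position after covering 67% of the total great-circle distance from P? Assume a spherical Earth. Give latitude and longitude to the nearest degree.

Write both endpoints as unit vectors p₁, p₂ with components (cos φ cos λ, cos φ sin λ, sin φ).
The central angle between the endpoints is δ = arccos(p₁·p₂) ≈ 1.657 rad (95.0°).
Interpolate at f = 0.67 with slerp weights a = sin((1−f)δ)/sin δ ≈ 0.522, b = sin(fδ)/sin δ ≈ 0.899.
p = a·p₁ + b·p₂ ≈ (0.657, 0.477, 0.583); φ = arcsin(p_z) ≈ 35.69°, λ = atan2(p_y, p_x) ≈ 35.99°.

≈ (36°N, 36°E)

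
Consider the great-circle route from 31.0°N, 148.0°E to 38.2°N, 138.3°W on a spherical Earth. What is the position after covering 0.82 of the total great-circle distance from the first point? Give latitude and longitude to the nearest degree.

≈ 41°N, 152°W

Convert each endpoint to a unit vector on the sphere (x = cos φ cos λ, y = cos φ sin λ, z = sin φ).
The central angle between the endpoints is δ = arccos(p₁·p₂) ≈ 1.038 rad (59.5°).
Interpolate at f = 0.82 with slerp weights a = sin((1−f)δ)/sin δ ≈ 0.216, b = sin(fδ)/sin δ ≈ 0.873.
p = a·p₁ + b·p₂ ≈ (-0.669, -0.358, 0.651); φ = arcsin(p_z) ≈ 40.62°, λ = atan2(p_y, p_x) ≈ -151.82°.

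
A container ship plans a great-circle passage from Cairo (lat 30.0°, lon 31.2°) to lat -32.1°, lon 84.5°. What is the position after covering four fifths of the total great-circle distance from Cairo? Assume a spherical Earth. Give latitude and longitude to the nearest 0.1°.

≈ lat -20.2°, lon 72.5°

Write both endpoints as unit vectors p₁, p₂ with components (cos φ cos λ, cos φ sin λ, sin φ).
The central angle between the endpoints is δ = arccos(p₁·p₂) ≈ 1.397 rad (80.1°).
Interpolate at f = 4/5 with slerp weights a = sin((1−f)δ)/sin δ ≈ 0.280, b = sin(fδ)/sin δ ≈ 0.913.
p = a·p₁ + b·p₂ ≈ (0.282, 0.895, -0.345); φ = arcsin(p_z) ≈ -20.19°, λ = atan2(p_y, p_x) ≈ 72.54°.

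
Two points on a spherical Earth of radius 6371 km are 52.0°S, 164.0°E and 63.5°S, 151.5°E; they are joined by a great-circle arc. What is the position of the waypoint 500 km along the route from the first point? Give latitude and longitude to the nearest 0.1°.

≈ 56.0°S, 160.6°E

Convert each endpoint to a unit vector on the sphere (x = cos φ cos λ, y = cos φ sin λ, z = sin φ).
The central angle between the endpoints is δ = arccos(p₁·p₂) ≈ 0.231 rad (13.2°). The total great-circle distance is δ·R ≈ 0.231 × 6371 ≈ 1472 km, so the target fraction is f = 500/1472 ≈ 0.340.
Interpolate at f ≈ 0.340 with slerp weights a = sin((1−f)δ)/sin δ ≈ 0.664, b = sin(fδ)/sin δ ≈ 0.342.
p = a·p₁ + b·p₂ ≈ (-0.527, 0.186, -0.829); φ = arcsin(p_z) ≈ -56.03°, λ = atan2(p_y, p_x) ≈ 160.61°.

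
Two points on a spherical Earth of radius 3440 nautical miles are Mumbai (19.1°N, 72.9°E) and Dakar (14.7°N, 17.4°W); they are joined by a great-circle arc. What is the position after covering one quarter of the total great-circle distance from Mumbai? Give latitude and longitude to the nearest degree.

Write both endpoints as unit vectors p₁, p₂ with components (cos φ cos λ, cos φ sin λ, sin φ).
The central angle between the endpoints is δ = arccos(p₁·p₂) ≈ 1.492 rad (85.5°).
Interpolate at f = 1/4 with slerp weights a = sin((1−f)δ)/sin δ ≈ 0.903, b = sin(fδ)/sin δ ≈ 0.366.
p = a·p₁ + b·p₂ ≈ (0.588, 0.709, 0.388); φ = arcsin(p_z) ≈ 22.84°, λ = atan2(p_y, p_x) ≈ 50.33°.

≈ 23°N, 50°E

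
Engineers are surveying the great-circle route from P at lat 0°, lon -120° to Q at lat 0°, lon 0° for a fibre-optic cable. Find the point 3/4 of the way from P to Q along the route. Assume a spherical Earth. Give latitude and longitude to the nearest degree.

≈ lat 0°, lon -30°

Convert each endpoint to a unit vector on the sphere (x = cos φ cos λ, y = cos φ sin λ, z = sin φ).
The central angle between the endpoints is δ = arccos(p₁·p₂) ≈ 2.094 rad (120.0°).
Interpolate at f = 3/4 with slerp weights a = sin((1−f)δ)/sin δ ≈ 0.577, b = sin(fδ)/sin δ ≈ 1.155.
p = a·p₁ + b·p₂ ≈ (0.866, -0.500, 0.000); φ = arcsin(p_z) ≈ 0.00°, λ = atan2(p_y, p_x) ≈ -30.00°.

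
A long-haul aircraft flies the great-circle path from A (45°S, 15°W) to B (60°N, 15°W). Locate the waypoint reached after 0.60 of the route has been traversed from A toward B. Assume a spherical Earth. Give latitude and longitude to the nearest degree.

Convert each endpoint to a unit vector on the sphere (x = cos φ cos λ, y = cos φ sin λ, z = sin φ).
The central angle between the endpoints is δ = arccos(p₁·p₂) ≈ 1.833 rad (105.0°).
Interpolate at f = 0.60 with slerp weights a = sin((1−f)δ)/sin δ ≈ 0.693, b = sin(fδ)/sin δ ≈ 0.922.
p = a·p₁ + b·p₂ ≈ (0.919, -0.246, 0.309); φ = arcsin(p_z) ≈ 18.00°, λ = atan2(p_y, p_x) ≈ -15.00°.

≈ (18°N, 15°W)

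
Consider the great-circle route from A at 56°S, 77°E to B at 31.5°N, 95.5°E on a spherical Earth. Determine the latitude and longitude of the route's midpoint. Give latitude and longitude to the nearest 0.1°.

≈ 12.4°S, 88.2°E

Convert each endpoint to a unit vector on the sphere (x = cos φ cos λ, y = cos φ sin λ, z = sin φ).
The central angle between the endpoints is δ = arccos(p₁·p₂) ≈ 1.552 rad (88.9°).
Interpolate at f = 1/2 with slerp weights a = sin((1−f)δ)/sin δ ≈ 0.700, b = sin(fδ)/sin δ ≈ 0.700.
p = a·p₁ + b·p₂ ≈ (0.031, 0.976, -0.215); φ = arcsin(p_z) ≈ -12.40°, λ = atan2(p_y, p_x) ≈ 88.19°.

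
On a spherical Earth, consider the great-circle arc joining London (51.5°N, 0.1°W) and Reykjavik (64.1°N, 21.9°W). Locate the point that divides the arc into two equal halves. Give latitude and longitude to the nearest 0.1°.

≈ 58.3°N, 9.1°W

Write both endpoints as unit vectors p₁, p₂ with components (cos φ cos λ, cos φ sin λ, sin φ).
The central angle between the endpoints is δ = arccos(p₁·p₂) ≈ 0.296 rad (17.0°).
Interpolate at f = 1/2 with slerp weights a = sin((1−f)δ)/sin δ ≈ 0.506, b = sin(fδ)/sin δ ≈ 0.506.
p = a·p₁ + b·p₂ ≈ (0.520, -0.083, 0.850); φ = arcsin(p_z) ≈ 58.25°, λ = atan2(p_y, p_x) ≈ -9.07°.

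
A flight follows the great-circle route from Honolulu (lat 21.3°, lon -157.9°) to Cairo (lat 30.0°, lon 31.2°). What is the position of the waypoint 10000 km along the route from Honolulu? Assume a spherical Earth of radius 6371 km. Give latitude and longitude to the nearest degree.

Write both endpoints as unit vectors p₁, p₂ with components (cos φ cos λ, cos φ sin λ, sin φ).
The central angle between the endpoints is δ = arccos(p₁·p₂) ≈ 2.233 rad (128.0°). The total great-circle distance is δ·R ≈ 2.233 × 6371 ≈ 14228 km, so the target fraction is f = 10000/14228 ≈ 0.703.
Interpolate at f ≈ 0.703 with slerp weights a = sin((1−f)δ)/sin δ ≈ 0.781, b = sin(fδ)/sin δ ≈ 1.268.
p = a·p₁ + b·p₂ ≈ (0.265, 0.295, 0.918); φ = arcsin(p_z) ≈ 66.63°, λ = atan2(p_y, p_x) ≈ 48.07°.

≈ lat 67°, lon 48°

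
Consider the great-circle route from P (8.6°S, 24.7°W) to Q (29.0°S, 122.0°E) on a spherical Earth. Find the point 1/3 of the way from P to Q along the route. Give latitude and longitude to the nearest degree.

The haversine formula gives a central angle δ ≈ 2.279 rad (130.6°) between the endpoints.
Interpolate at f = 1/3 with slerp weights a = sin((1−f)δ)/sin δ ≈ 1.315, b = sin(fδ)/sin δ ≈ 0.906.
p = a·p₁ + b·p₂ ≈ (0.761, 0.129, -0.636); φ = arcsin(p_z) ≈ -39.50°, λ = atan2(p_y, p_x) ≈ 9.64°.

≈ (39°S, 10°E)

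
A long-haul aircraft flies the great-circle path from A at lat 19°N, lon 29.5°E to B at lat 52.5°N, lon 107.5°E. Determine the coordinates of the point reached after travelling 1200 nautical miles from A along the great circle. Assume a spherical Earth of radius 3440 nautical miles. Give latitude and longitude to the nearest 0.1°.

From cos δ = sin φ₁ sin φ₂ + cos φ₁ cos φ₂ cos Δλ, the central angle is δ ≈ 1.183 rad (67.8°). The total great-circle distance is δ·R ≈ 1.183 × 3440 ≈ 4070 nmi, so the target fraction is f = 1200/4070 ≈ 0.295.
Interpolate at f ≈ 0.295 with slerp weights a = sin((1−f)δ)/sin δ ≈ 0.800, b = sin(fδ)/sin δ ≈ 0.369.
p = a·p₁ + b·p₂ ≈ (0.591, 0.587, 0.553); φ = arcsin(p_z) ≈ 33.60°, λ = atan2(p_y, p_x) ≈ 44.80°.

≈ lat 33.6°N, lon 44.8°E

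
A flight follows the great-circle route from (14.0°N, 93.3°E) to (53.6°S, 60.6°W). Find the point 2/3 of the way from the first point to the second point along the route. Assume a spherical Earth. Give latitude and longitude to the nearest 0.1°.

≈ (64.4°S, 34.0°E)

Write both endpoints as unit vectors p₁, p₂ with components (cos φ cos λ, cos φ sin λ, sin φ).
The central angle between the endpoints is δ = arccos(p₁·p₂) ≈ 2.363 rad (135.4°).
Interpolate at f = 2/3 with slerp weights a = sin((1−f)δ)/sin δ ≈ 1.009, b = sin(fδ)/sin δ ≈ 1.424.
p = a·p₁ + b·p₂ ≈ (0.358, 0.241, -0.902); φ = arcsin(p_z) ≈ -64.40°, λ = atan2(p_y, p_x) ≈ 33.95°.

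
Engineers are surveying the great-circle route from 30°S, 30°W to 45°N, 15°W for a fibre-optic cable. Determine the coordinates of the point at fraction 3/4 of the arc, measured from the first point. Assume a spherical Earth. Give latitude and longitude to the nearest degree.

≈ 26°N, 20°W

Convert each endpoint to a unit vector on the sphere (x = cos φ cos λ, y = cos φ sin λ, z = sin φ).
The central angle between the endpoints is δ = arccos(p₁·p₂) ≈ 1.331 rad (76.2°).
Interpolate at f = 3/4 with slerp weights a = sin((1−f)δ)/sin δ ≈ 0.336, b = sin(fδ)/sin δ ≈ 0.865.
p = a·p₁ + b·p₂ ≈ (0.843, -0.304, 0.444); φ = arcsin(p_z) ≈ 26.34°, λ = atan2(p_y, p_x) ≈ -19.82°.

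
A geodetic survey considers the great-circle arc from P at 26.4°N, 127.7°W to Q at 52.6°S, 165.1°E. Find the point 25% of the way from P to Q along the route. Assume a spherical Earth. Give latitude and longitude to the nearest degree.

≈ 6°N, 141°W

The haversine formula gives a central angle δ ≈ 1.714 rad (98.2°) between the endpoints.
Interpolate at f = 0.25 with slerp weights a = sin((1−f)δ)/sin δ ≈ 0.969, b = sin(fδ)/sin δ ≈ 0.420.
p = a·p₁ + b·p₂ ≈ (-0.777, -0.621, 0.098); φ = arcsin(p_z) ≈ 5.60°, λ = atan2(p_y, p_x) ≈ -141.36°.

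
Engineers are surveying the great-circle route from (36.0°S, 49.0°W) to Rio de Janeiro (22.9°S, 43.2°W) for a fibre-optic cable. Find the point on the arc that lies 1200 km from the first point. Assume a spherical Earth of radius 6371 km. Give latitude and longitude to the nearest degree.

The haversine formula gives a central angle δ ≈ 0.245 rad (14.0°) between the endpoints. The total great-circle distance is δ·R ≈ 0.245 × 6371 ≈ 1560 km, so the target fraction is f = 1200/1560 ≈ 0.769.
Interpolate at f ≈ 0.769 with slerp weights a = sin((1−f)δ)/sin δ ≈ 0.233, b = sin(fδ)/sin δ ≈ 0.772.
p = a·p₁ + b·p₂ ≈ (0.642, -0.629, -0.438); φ = arcsin(p_z) ≈ -25.95°, λ = atan2(p_y, p_x) ≈ -44.41°.

≈ (26°S, 44°W)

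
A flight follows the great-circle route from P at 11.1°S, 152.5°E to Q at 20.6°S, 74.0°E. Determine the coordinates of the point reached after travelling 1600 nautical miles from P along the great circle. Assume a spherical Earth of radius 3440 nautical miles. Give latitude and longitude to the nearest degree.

≈ 18°S, 126°E

The haversine formula gives a central angle δ ≈ 1.317 rad (75.5°) between the endpoints. The total great-circle distance is δ·R ≈ 1.317 × 3440 ≈ 4531 nmi, so the target fraction is f = 1600/4531 ≈ 0.353.
Interpolate at f ≈ 0.353 with slerp weights a = sin((1−f)δ)/sin δ ≈ 0.778, b = sin(fδ)/sin δ ≈ 0.463.
p = a·p₁ + b·p₂ ≈ (-0.557, 0.769, -0.313); φ = arcsin(p_z) ≈ -18.22°, λ = atan2(p_y, p_x) ≈ 125.92°.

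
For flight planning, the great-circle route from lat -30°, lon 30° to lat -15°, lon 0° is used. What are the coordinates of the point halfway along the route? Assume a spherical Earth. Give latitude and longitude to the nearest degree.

Convert each endpoint to a unit vector on the sphere (x = cos φ cos λ, y = cos φ sin λ, z = sin φ).
The central angle between the endpoints is δ = arccos(p₁·p₂) ≈ 0.547 rad (31.4°).
Interpolate at f = 1/2 with slerp weights a = sin((1−f)δ)/sin δ ≈ 0.519, b = sin(fδ)/sin δ ≈ 0.519.
p = a·p₁ + b·p₂ ≈ (0.891, 0.225, -0.394); φ = arcsin(p_z) ≈ -23.21°, λ = atan2(p_y, p_x) ≈ 14.16°.

≈ lat -23°, lon 14°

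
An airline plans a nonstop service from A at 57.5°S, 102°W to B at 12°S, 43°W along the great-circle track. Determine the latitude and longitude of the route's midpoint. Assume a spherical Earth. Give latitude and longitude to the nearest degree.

≈ 38°S, 63°W

The haversine formula gives a central angle δ ≈ 1.108 rad (63.5°) between the endpoints.
Interpolate at f = 1/2 with slerp weights a = sin((1−f)δ)/sin δ ≈ 0.588, b = sin(fδ)/sin δ ≈ 0.588.
p = a·p₁ + b·p₂ ≈ (0.355, -0.701, -0.618); φ = arcsin(p_z) ≈ -38.18°, λ = atan2(p_y, p_x) ≈ -63.15°.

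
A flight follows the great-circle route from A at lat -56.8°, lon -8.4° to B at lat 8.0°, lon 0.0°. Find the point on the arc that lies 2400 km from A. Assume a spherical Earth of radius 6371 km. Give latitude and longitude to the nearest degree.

The haversine formula gives a central angle δ ≈ 1.137 rad (65.2°) between the endpoints. The total great-circle distance is δ·R ≈ 1.137 × 6371 ≈ 7246 km, so the target fraction is f = 2400/7246 ≈ 0.331.
Interpolate at f ≈ 0.331 with slerp weights a = sin((1−f)δ)/sin δ ≈ 0.760, b = sin(fδ)/sin δ ≈ 0.405.
p = a·p₁ + b·p₂ ≈ (0.813, -0.061, -0.579); φ = arcsin(p_z) ≈ -35.40°, λ = atan2(p_y, p_x) ≈ -4.27°.

≈ lat -35°, lon -4°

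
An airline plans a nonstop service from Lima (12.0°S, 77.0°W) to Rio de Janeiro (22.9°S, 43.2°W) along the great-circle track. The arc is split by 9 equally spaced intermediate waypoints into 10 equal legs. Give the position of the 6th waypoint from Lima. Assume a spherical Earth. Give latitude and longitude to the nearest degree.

≈ 19°S, 57°W

Convert each endpoint to a unit vector on the sphere (x = cos φ cos λ, y = cos φ sin λ, z = sin φ).
The central angle between the endpoints is δ = arccos(p₁·p₂) ≈ 0.592 rad (33.9°).
Interpolate at f = 6/10 with slerp weights a = sin((1−f)δ)/sin δ ≈ 0.420, b = sin(fδ)/sin δ ≈ 0.623.
p = a·p₁ + b·p₂ ≈ (0.511, -0.794, -0.330); φ = arcsin(p_z) ≈ -19.26°, λ = atan2(p_y, p_x) ≈ -57.22°.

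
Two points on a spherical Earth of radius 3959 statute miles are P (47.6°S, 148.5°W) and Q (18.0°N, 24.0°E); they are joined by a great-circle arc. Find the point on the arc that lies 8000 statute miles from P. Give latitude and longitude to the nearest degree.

Write both endpoints as unit vectors p₁, p₂ with components (cos φ cos λ, cos φ sin λ, sin φ).
The central angle between the endpoints is δ = arccos(p₁·p₂) ≈ 2.614 rad (149.8°). The total great-circle distance is δ·R ≈ 2.614 × 3959 ≈ 10349 mi, so the target fraction is f = 8000/10349 ≈ 0.773.
Interpolate at f ≈ 0.773 with slerp weights a = sin((1−f)δ)/sin δ ≈ 1.110, b = sin(fδ)/sin δ ≈ 1.789.
p = a·p₁ + b·p₂ ≈ (0.916, 0.301, -0.267); φ = arcsin(p_z) ≈ -15.50°, λ = atan2(p_y, p_x) ≈ 18.18°.

≈ (16°S, 18°E)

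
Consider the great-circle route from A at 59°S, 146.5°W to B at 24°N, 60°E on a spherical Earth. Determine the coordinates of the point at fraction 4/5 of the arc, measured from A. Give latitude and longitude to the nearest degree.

From cos δ = sin φ₁ sin φ₂ + cos φ₁ cos φ₂ cos Δλ, the central angle is δ ≈ 2.449 rad (140.3°).
Interpolate at f = 4/5 with slerp weights a = sin((1−f)δ)/sin δ ≈ 0.737, b = sin(fδ)/sin δ ≈ 1.450.
p = a·p₁ + b·p₂ ≈ (0.346, 0.937, -0.042); φ = arcsin(p_z) ≈ -2.41°, λ = atan2(p_y, p_x) ≈ 69.76°.

≈ 2°S, 70°E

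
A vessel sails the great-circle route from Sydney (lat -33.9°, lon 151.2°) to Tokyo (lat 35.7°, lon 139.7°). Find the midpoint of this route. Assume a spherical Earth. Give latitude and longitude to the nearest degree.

≈ lat 1°, lon 146°

Convert each endpoint to a unit vector on the sphere (x = cos φ cos λ, y = cos φ sin λ, z = sin φ).
The central angle between the endpoints is δ = arccos(p₁·p₂) ≈ 1.229 rad (70.4°).
Interpolate at f = 1/2 with slerp weights a = sin((1−f)δ)/sin δ ≈ 0.612, b = sin(fδ)/sin δ ≈ 0.612.
p = a·p₁ + b·p₂ ≈ (-0.824, 0.566, 0.016); φ = arcsin(p_z) ≈ 0.90°, λ = atan2(p_y, p_x) ≈ 145.51°.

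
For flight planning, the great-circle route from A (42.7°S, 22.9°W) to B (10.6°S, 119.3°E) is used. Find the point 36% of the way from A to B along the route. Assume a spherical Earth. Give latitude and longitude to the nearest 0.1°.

Write both endpoints as unit vectors p₁, p₂ with components (cos φ cos λ, cos φ sin λ, sin φ).
The central angle between the endpoints is δ = arccos(p₁·p₂) ≈ 2.033 rad (116.5°).
Interpolate at f = 0.36 with slerp weights a = sin((1−f)δ)/sin δ ≈ 1.077, b = sin(fδ)/sin δ ≈ 0.747.
p = a·p₁ + b·p₂ ≈ (0.370, 0.332, -0.868); φ = arcsin(p_z) ≈ -60.19°, λ = atan2(p_y, p_x) ≈ 41.92°.

≈ (60.2°S, 41.9°E)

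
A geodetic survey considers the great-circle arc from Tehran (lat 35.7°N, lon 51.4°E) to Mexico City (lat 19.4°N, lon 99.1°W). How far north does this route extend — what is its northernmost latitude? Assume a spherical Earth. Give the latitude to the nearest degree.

≈ 65°N

The great circle lies in the plane with unit normal n̂ = (p₁ × p₂)/|p₁ × p₂|.
Here n̂_z ≈ -0.428; the vertex latitude is φ_max = arccos|n̂_z| ≈ 64.7°.
Check via Clairaut: cos φ_max = |cos φ₁| · sin C = cos(35.7°)·sin(31.8°) ≈ 0.428, again giving ≈ 64.7°.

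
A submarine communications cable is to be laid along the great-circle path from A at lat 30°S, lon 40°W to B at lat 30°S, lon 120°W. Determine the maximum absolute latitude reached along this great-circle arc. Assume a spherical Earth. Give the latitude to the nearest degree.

≈ 37°S

The great circle lies in the plane with unit normal n̂ = (p₁ × p₂)/|p₁ × p₂|.
Here n̂_z ≈ -0.799; the vertex latitude is φ_max = arccos|n̂_z| ≈ 37.0°.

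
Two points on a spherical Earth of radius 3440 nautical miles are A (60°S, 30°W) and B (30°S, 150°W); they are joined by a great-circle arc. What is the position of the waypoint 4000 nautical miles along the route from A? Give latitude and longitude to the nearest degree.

From cos δ = sin φ₁ sin φ₂ + cos φ₁ cos φ₂ cos Δλ, the central angle is δ ≈ 1.353 rad (77.5°). The total great-circle distance is δ·R ≈ 1.353 × 3440 ≈ 4653 nmi, so the target fraction is f = 4000/4653 ≈ 0.860.
Interpolate at f ≈ 0.860 with slerp weights a = sin((1−f)δ)/sin δ ≈ 0.193, b = sin(fδ)/sin δ ≈ 0.940.
p = a·p₁ + b·p₂ ≈ (-0.621, -0.455, -0.637); φ = arcsin(p_z) ≈ -39.60°, λ = atan2(p_y, p_x) ≈ -143.77°.

≈ (40°S, 144°W)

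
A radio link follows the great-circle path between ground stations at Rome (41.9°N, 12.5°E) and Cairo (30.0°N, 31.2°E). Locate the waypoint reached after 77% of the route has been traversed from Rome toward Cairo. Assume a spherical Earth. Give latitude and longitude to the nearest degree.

≈ (33°N, 27°E)

From cos δ = sin φ₁ sin φ₂ + cos φ₁ cos φ₂ cos Δλ, the central angle is δ ≈ 0.335 rad (19.2°).
Interpolate at f = 0.77 with slerp weights a = sin((1−f)δ)/sin δ ≈ 0.234, b = sin(fδ)/sin δ ≈ 0.776.
p = a·p₁ + b·p₂ ≈ (0.745, 0.386, 0.544); φ = arcsin(p_z) ≈ 32.98°, λ = atan2(p_y, p_x) ≈ 27.38°.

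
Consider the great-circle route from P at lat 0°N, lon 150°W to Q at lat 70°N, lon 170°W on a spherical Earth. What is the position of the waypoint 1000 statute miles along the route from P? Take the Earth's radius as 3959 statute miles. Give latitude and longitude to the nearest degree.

≈ lat 14°N, lon 152°W

Write both endpoints as unit vectors p₁, p₂ with components (cos φ cos λ, cos φ sin λ, sin φ).
The central angle between the endpoints is δ = arccos(p₁·p₂) ≈ 1.244 rad (71.3°). The total great-circle distance is δ·R ≈ 1.244 × 3959 ≈ 4923 mi, so the target fraction is f = 1000/4923 ≈ 0.203.
Interpolate at f ≈ 0.203 with slerp weights a = sin((1−f)δ)/sin δ ≈ 0.883, b = sin(fδ)/sin δ ≈ 0.264.
p = a·p₁ + b·p₂ ≈ (-0.854, -0.457, 0.248); φ = arcsin(p_z) ≈ 14.36°, λ = atan2(p_y, p_x) ≈ -151.83°.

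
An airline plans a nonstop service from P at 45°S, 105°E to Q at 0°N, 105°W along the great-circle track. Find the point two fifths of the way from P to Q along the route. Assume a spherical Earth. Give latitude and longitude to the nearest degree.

≈ 60°S, 167°W

Write both endpoints as unit vectors p₁, p₂ with components (cos φ cos λ, cos φ sin λ, sin φ).
The central angle between the endpoints is δ = arccos(p₁·p₂) ≈ 2.230 rad (127.8°).
Interpolate at f = 2/5 with slerp weights a = sin((1−f)δ)/sin δ ≈ 1.231, b = sin(fδ)/sin δ ≈ 0.984.
p = a·p₁ + b·p₂ ≈ (-0.480, -0.110, -0.870); φ = arcsin(p_z) ≈ -60.49°, λ = atan2(p_y, p_x) ≈ -167.06°.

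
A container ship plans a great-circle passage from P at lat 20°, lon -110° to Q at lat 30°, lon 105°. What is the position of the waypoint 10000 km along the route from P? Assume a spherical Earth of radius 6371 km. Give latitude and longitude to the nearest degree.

Convert each endpoint to a unit vector on the sphere (x = cos φ cos λ, y = cos φ sin λ, z = sin φ).
The central angle between the endpoints is δ = arccos(p₁·p₂) ≈ 2.089 rad (119.7°). The total great-circle distance is δ·R ≈ 2.089 × 6371 ≈ 13311 km, so the target fraction is f = 10000/13311 ≈ 0.751.
Interpolate at f ≈ 0.751 with slerp weights a = sin((1−f)δ)/sin δ ≈ 0.572, b = sin(fδ)/sin δ ≈ 1.151.
p = a·p₁ + b·p₂ ≈ (-0.442, 0.458, 0.771); φ = arcsin(p_z) ≈ 50.47°, λ = atan2(p_y, p_x) ≈ 133.96°.

≈ lat 50°, lon 134°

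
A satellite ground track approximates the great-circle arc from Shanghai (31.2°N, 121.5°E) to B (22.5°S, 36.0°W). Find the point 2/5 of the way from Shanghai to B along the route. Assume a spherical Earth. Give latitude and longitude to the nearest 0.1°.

≈ (28.0°N, 47.4°E)

From cos δ = sin φ₁ sin φ₂ + cos φ₁ cos φ₂ cos Δλ, the central angle is δ ≈ 2.761 rad (158.2°).
Interpolate at f = 2/5 with slerp weights a = sin((1−f)δ)/sin δ ≈ 2.680, b = sin(fδ)/sin δ ≈ 2.403.
p = a·p₁ + b·p₂ ≈ (0.598, 0.650, 0.469); φ = arcsin(p_z) ≈ 27.97°, λ = atan2(p_y, p_x) ≈ 47.39°.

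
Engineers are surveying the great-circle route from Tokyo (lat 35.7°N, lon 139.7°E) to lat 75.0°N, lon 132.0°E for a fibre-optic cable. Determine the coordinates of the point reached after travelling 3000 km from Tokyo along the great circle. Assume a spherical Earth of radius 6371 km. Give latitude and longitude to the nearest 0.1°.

≈ lat 62.6°N, lon 136.6°E

Convert each endpoint to a unit vector on the sphere (x = cos φ cos λ, y = cos φ sin λ, z = sin φ).
The central angle between the endpoints is δ = arccos(p₁·p₂) ≈ 0.689 rad (39.5°). The total great-circle distance is δ·R ≈ 0.689 × 6371 ≈ 4389 km, so the target fraction is f = 3000/4389 ≈ 0.684.
Interpolate at f ≈ 0.684 with slerp weights a = sin((1−f)δ)/sin δ ≈ 0.340, b = sin(fδ)/sin δ ≈ 0.714.
p = a·p₁ + b·p₂ ≈ (-0.334, 0.316, 0.888); φ = arcsin(p_z) ≈ 62.61°, λ = atan2(p_y, p_x) ≈ 136.62°.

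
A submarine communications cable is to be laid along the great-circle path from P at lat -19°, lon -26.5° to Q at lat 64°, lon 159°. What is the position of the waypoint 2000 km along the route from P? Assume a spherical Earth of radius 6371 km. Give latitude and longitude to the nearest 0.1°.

Write both endpoints as unit vectors p₁, p₂ with components (cos φ cos λ, cos φ sin λ, sin φ).
The central angle between the endpoints is δ = arccos(p₁·p₂) ≈ 2.353 rad (134.8°). The total great-circle distance is δ·R ≈ 2.353 × 6371 ≈ 14994 km, so the target fraction is f = 2000/14994 ≈ 0.133.
Interpolate at f ≈ 0.133 with slerp weights a = sin((1−f)δ)/sin δ ≈ 1.258, b = sin(fδ)/sin δ ≈ 0.436.
p = a·p₁ + b·p₂ ≈ (0.886, -0.462, -0.018); φ = arcsin(p_z) ≈ -1.04°, λ = atan2(p_y, p_x) ≈ -27.55°.

≈ lat -1.0°, lon -27.5°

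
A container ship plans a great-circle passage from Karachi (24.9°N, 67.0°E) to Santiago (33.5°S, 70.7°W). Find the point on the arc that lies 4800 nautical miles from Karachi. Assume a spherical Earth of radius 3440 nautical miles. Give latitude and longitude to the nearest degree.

≈ 16°S, 3°W

From cos δ = sin φ₁ sin φ₂ + cos φ₁ cos φ₂ cos Δλ, the central angle is δ ≈ 2.485 rad (142.4°). The total great-circle distance is δ·R ≈ 2.485 × 3440 ≈ 8547 nmi, so the target fraction is f = 4800/8547 ≈ 0.562.
Interpolate at f ≈ 0.562 with slerp weights a = sin((1−f)δ)/sin δ ≈ 1.451, b = sin(fδ)/sin δ ≈ 1.612.
p = a·p₁ + b·p₂ ≈ (0.959, -0.057, -0.279); φ = arcsin(p_z) ≈ -16.19°, λ = atan2(p_y, p_x) ≈ -3.42°.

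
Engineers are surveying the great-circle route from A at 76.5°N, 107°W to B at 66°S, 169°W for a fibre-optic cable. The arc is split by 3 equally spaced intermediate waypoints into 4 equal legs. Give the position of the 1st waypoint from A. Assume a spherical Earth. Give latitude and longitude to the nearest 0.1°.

The haversine formula gives a central angle δ ≈ 2.575 rad (147.5°) between the endpoints.
Interpolate at f = 1/4 with slerp weights a = sin((1−f)δ)/sin δ ≈ 1.743, b = sin(fδ)/sin δ ≈ 1.118.
p = a·p₁ + b·p₂ ≈ (-0.565, -0.476, 0.674); φ = arcsin(p_z) ≈ 42.35°, λ = atan2(p_y, p_x) ≈ -139.91°.

≈ 42.3°N, 139.9°W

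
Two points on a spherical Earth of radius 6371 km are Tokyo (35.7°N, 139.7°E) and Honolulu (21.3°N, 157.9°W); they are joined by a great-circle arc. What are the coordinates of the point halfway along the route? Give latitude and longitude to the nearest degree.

≈ 32°N, 173°E

Write both endpoints as unit vectors p₁, p₂ with components (cos φ cos λ, cos φ sin λ, sin φ).
The central angle between the endpoints is δ = arccos(p₁·p₂) ≈ 0.973 rad (55.8°).
Interpolate at f = 1/2 with slerp weights a = sin((1−f)δ)/sin δ ≈ 0.566, b = sin(fδ)/sin δ ≈ 0.566.
p = a·p₁ + b·p₂ ≈ (-0.839, 0.099, 0.536); φ = arcsin(p_z) ≈ 32.38°, λ = atan2(p_y, p_x) ≈ 173.28°.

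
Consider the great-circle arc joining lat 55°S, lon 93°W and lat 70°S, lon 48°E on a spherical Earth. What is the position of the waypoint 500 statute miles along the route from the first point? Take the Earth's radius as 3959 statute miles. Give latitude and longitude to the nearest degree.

Write both endpoints as unit vectors p₁, p₂ with components (cos φ cos λ, cos φ sin λ, sin φ).
The central angle between the endpoints is δ = arccos(p₁·p₂) ≈ 0.905 rad (51.9°). The total great-circle distance is δ·R ≈ 0.905 × 3959 ≈ 3585 mi, so the target fraction is f = 500/3585 ≈ 0.139.
Interpolate at f ≈ 0.139 with slerp weights a = sin((1−f)δ)/sin δ ≈ 0.893, b = sin(fδ)/sin δ ≈ 0.160.
p = a·p₁ + b·p₂ ≈ (0.010, -0.471, -0.882); φ = arcsin(p_z) ≈ -61.90°, λ = atan2(p_y, p_x) ≈ -88.80°.

≈ lat 62°S, lon 89°W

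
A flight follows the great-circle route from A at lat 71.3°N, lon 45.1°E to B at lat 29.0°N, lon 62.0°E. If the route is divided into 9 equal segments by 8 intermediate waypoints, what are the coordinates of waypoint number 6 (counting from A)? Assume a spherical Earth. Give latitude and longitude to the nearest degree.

Write both endpoints as unit vectors p₁, p₂ with components (cos φ cos λ, cos φ sin λ, sin φ).
The central angle between the endpoints is δ = arccos(p₁·p₂) ≈ 0.756 rad (43.3°).
Interpolate at f = 6/9 with slerp weights a = sin((1−f)δ)/sin δ ≈ 0.363, b = sin(fδ)/sin δ ≈ 0.704.
p = a·p₁ + b·p₂ ≈ (0.371, 0.626, 0.686); φ = arcsin(p_z) ≈ 43.28°, λ = atan2(p_y, p_x) ≈ 59.33°.

≈ lat 43°N, lon 59°E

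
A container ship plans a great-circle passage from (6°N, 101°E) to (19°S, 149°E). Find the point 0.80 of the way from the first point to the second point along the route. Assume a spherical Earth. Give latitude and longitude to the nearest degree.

Write both endpoints as unit vectors p₁, p₂ with components (cos φ cos λ, cos φ sin λ, sin φ).
The central angle between the endpoints is δ = arccos(p₁·p₂) ≈ 0.933 rad (53.5°).
Interpolate at f = 0.80 with slerp weights a = sin((1−f)δ)/sin δ ≈ 0.231, b = sin(fδ)/sin δ ≈ 0.845.
p = a·p₁ + b·p₂ ≈ (-0.729, 0.637, -0.251); φ = arcsin(p_z) ≈ -14.54°, λ = atan2(p_y, p_x) ≈ 138.84°.

≈ (15°S, 139°E)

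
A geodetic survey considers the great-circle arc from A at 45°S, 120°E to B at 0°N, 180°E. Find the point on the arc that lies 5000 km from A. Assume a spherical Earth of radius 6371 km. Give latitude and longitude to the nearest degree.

The haversine formula gives a central angle δ ≈ 1.209 rad (69.3°) between the endpoints. The total great-circle distance is δ·R ≈ 1.209 × 6371 ≈ 7705 km, so the target fraction is f = 5000/7705 ≈ 0.649.
Interpolate at f ≈ 0.649 with slerp weights a = sin((1−f)δ)/sin δ ≈ 0.440, b = sin(fδ)/sin δ ≈ 0.755.
p = a·p₁ + b·p₂ ≈ (-0.911, 0.270, -0.311); φ = arcsin(p_z) ≈ -18.15°, λ = atan2(p_y, p_x) ≈ 163.51°.

≈ 18°S, 164°E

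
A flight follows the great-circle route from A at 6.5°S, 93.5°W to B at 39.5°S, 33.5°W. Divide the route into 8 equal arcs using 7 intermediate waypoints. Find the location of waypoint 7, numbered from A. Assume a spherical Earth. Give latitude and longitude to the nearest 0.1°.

Convert each endpoint to a unit vector on the sphere (x = cos φ cos λ, y = cos φ sin λ, z = sin φ).
The central angle between the endpoints is δ = arccos(p₁·p₂) ≈ 1.098 rad (62.9°).
Interpolate at f = 7/8 with slerp weights a = sin((1−f)δ)/sin δ ≈ 0.154, b = sin(fδ)/sin δ ≈ 0.921.
p = a·p₁ + b·p₂ ≈ (0.583, -0.544, -0.603); φ = arcsin(p_z) ≈ -37.08°, λ = atan2(p_y, p_x) ≈ -43.04°.

≈ 37.1°S, 43.0°W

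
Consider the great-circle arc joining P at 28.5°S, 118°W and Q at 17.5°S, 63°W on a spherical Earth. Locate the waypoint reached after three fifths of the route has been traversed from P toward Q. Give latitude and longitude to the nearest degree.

≈ 24°S, 84°W

The haversine formula gives a central angle δ ≈ 0.897 rad (51.4°) between the endpoints.
Interpolate at f = 3/5 with slerp weights a = sin((1−f)δ)/sin δ ≈ 0.449, b = sin(fδ)/sin δ ≈ 0.656.
p = a·p₁ + b·p₂ ≈ (0.099, -0.906, -0.412); φ = arcsin(p_z) ≈ -24.31°, λ = atan2(p_y, p_x) ≈ -83.79°.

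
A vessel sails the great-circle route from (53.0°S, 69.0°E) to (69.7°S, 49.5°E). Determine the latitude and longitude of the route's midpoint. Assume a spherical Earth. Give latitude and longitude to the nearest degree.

The haversine formula gives a central angle δ ≈ 0.331 rad (18.9°) between the endpoints.
Interpolate at f = 1/2 with slerp weights a = sin((1−f)δ)/sin δ ≈ 0.507, b = sin(fδ)/sin δ ≈ 0.507.
p = a·p₁ + b·p₂ ≈ (0.224, 0.419, -0.880); φ = arcsin(p_z) ≈ -61.67°, λ = atan2(p_y, p_x) ≈ 61.89°.

≈ (62°S, 62°E)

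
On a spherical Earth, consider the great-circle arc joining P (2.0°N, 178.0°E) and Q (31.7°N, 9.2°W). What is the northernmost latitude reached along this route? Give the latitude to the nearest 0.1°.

≈ 79.1°N

The great circle lies in the plane with unit normal n̂ = (p₁ × p₂)/|p₁ × p₂|.
Here n̂_z ≈ +0.189; the vertex latitude is φ_max = arccos|n̂_z| ≈ 79.1°.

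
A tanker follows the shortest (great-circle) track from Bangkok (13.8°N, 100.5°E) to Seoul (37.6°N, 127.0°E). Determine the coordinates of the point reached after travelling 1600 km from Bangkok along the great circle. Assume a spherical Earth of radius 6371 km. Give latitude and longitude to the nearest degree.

Convert each endpoint to a unit vector on the sphere (x = cos φ cos λ, y = cos φ sin λ, z = sin φ).
The central angle between the endpoints is δ = arccos(p₁·p₂) ≈ 0.584 rad (33.5°). The total great-circle distance is δ·R ≈ 0.584 × 6371 ≈ 3722 km, so the target fraction is f = 1600/3722 ≈ 0.430.
Interpolate at f ≈ 0.430 with slerp weights a = sin((1−f)δ)/sin δ ≈ 0.593, b = sin(fδ)/sin δ ≈ 0.451.
p = a·p₁ + b·p₂ ≈ (-0.320, 0.851, 0.416); φ = arcsin(p_z) ≈ 24.60°, λ = atan2(p_y, p_x) ≈ 110.59°.

≈ 25°N, 111°E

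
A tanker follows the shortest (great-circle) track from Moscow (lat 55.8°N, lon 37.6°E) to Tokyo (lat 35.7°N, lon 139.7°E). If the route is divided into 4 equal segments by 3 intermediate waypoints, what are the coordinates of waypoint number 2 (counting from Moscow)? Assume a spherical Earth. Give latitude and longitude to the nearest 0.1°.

Convert each endpoint to a unit vector on the sphere (x = cos φ cos λ, y = cos φ sin λ, z = sin φ).
The central angle between the endpoints is δ = arccos(p₁·p₂) ≈ 1.173 rad (67.2°).
Interpolate at f = 2/4 with slerp weights a = sin((1−f)δ)/sin δ ≈ 0.600, b = sin(fδ)/sin δ ≈ 0.600.
p = a·p₁ + b·p₂ ≈ (-0.104, 0.521, 0.847); φ = arcsin(p_z) ≈ 57.88°, λ = atan2(p_y, p_x) ≈ 101.33°.

≈ lat 57.9°N, lon 101.3°E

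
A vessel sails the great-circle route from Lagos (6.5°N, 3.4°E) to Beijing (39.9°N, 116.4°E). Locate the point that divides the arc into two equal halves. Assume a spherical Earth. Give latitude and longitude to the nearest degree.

Write both endpoints as unit vectors p₁, p₂ with components (cos φ cos λ, cos φ sin λ, sin φ).
The central angle between the endpoints is δ = arccos(p₁·p₂) ≈ 1.798 rad (103.0°).
Interpolate at f = 1/2 with slerp weights a = sin((1−f)δ)/sin δ ≈ 0.803, b = sin(fδ)/sin δ ≈ 0.803.
p = a·p₁ + b·p₂ ≈ (0.523, 0.599, 0.606); φ = arcsin(p_z) ≈ 37.32°, λ = atan2(p_y, p_x) ≈ 48.91°.

≈ 37°N, 49°E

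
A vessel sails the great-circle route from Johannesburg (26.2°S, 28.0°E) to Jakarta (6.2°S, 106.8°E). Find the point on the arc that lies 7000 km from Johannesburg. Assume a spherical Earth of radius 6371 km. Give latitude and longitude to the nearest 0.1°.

≈ 12.1°S, 93.6°E

Write both endpoints as unit vectors p₁, p₂ with components (cos φ cos λ, cos φ sin λ, sin φ).
The central angle between the endpoints is δ = arccos(p₁·p₂) ≈ 1.348 rad (77.2°). The total great-circle distance is δ·R ≈ 1.348 × 6371 ≈ 8588 km, so the target fraction is f = 7000/8588 ≈ 0.815.
Interpolate at f ≈ 0.815 with slerp weights a = sin((1−f)δ)/sin δ ≈ 0.253, b = sin(fδ)/sin δ ≈ 0.913.
p = a·p₁ + b·p₂ ≈ (-0.062, 0.976, -0.210); φ = arcsin(p_z) ≈ -12.14°, λ = atan2(p_y, p_x) ≈ 93.64°.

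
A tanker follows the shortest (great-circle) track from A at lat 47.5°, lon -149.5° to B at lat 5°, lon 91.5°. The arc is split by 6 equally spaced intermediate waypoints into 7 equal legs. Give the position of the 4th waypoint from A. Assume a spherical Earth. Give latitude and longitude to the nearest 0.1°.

Convert each endpoint to a unit vector on the sphere (x = cos φ cos λ, y = cos φ sin λ, z = sin φ).
The central angle between the endpoints is δ = arccos(p₁·p₂) ≈ 1.836 rad (105.2°).
Interpolate at f = 4/7 with slerp weights a = sin((1−f)δ)/sin δ ≈ 0.734, b = sin(fδ)/sin δ ≈ 0.898.
p = a·p₁ + b·p₂ ≈ (-0.451, 0.643, 0.619); φ = arcsin(p_z) ≈ 38.26°, λ = atan2(p_y, p_x) ≈ 125.02°.

≈ lat 38.3°, lon 125.0°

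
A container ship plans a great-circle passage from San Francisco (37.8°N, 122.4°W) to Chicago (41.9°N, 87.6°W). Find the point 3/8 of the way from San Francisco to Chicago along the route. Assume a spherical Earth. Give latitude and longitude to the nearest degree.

Convert each endpoint to a unit vector on the sphere (x = cos φ cos λ, y = cos φ sin λ, z = sin φ).
The central angle between the endpoints is δ = arccos(p₁·p₂) ≈ 0.468 rad (26.8°).
Interpolate at f = 3/8 with slerp weights a = sin((1−f)δ)/sin δ ≈ 0.639, b = sin(fδ)/sin δ ≈ 0.387.
p = a·p₁ + b·p₂ ≈ (-0.259, -0.714, 0.650); φ = arcsin(p_z) ≈ 40.56°, λ = atan2(p_y, p_x) ≈ -109.90°.

≈ 41°N, 110°W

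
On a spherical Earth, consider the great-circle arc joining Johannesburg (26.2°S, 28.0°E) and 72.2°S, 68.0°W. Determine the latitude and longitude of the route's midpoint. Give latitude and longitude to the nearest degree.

Convert each endpoint to a unit vector on the sphere (x = cos φ cos λ, y = cos φ sin λ, z = sin φ).
The central angle between the endpoints is δ = arccos(p₁·p₂) ≈ 1.168 rad (66.9°).
Interpolate at f = 1/2 with slerp weights a = sin((1−f)δ)/sin δ ≈ 0.599, b = sin(fδ)/sin δ ≈ 0.599.
p = a·p₁ + b·p₂ ≈ (0.543, 0.083, -0.835); φ = arcsin(p_z) ≈ -56.65°, λ = atan2(p_y, p_x) ≈ 8.64°.

≈ 57°S, 9°E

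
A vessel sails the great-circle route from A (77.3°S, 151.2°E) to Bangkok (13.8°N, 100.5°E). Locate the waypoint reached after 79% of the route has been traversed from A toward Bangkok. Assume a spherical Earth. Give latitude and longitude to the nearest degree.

≈ (6°S, 104°E)

Write both endpoints as unit vectors p₁, p₂ with components (cos φ cos λ, cos φ sin λ, sin φ).
The central angle between the endpoints is δ = arccos(p₁·p₂) ≈ 1.668 rad (95.6°).
Interpolate at f = 0.79 with slerp weights a = sin((1−f)δ)/sin δ ≈ 0.345, b = sin(fδ)/sin δ ≈ 0.973.
p = a·p₁ + b·p₂ ≈ (-0.239, 0.965, -0.104); φ = arcsin(p_z) ≈ -5.99°, λ = atan2(p_y, p_x) ≈ 103.88°.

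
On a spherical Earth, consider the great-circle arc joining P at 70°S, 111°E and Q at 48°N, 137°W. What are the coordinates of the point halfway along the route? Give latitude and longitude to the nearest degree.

Convert each endpoint to a unit vector on the sphere (x = cos φ cos λ, y = cos φ sin λ, z = sin φ).
The central angle between the endpoints is δ = arccos(p₁·p₂) ≈ 2.472 rad (141.6°).
Interpolate at f = 1/2 with slerp weights a = sin((1−f)δ)/sin δ ≈ 1.522, b = sin(fδ)/sin δ ≈ 1.522.
p = a·p₁ + b·p₂ ≈ (-0.931, -0.209, -0.299); φ = arcsin(p_z) ≈ -17.40°, λ = atan2(p_y, p_x) ≈ -167.38°.

≈ 17°S, 167°W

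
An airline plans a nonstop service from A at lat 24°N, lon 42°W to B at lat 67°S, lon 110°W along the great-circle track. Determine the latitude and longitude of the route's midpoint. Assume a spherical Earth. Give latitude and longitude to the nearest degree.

Convert each endpoint to a unit vector on the sphere (x = cos φ cos λ, y = cos φ sin λ, z = sin φ).
The central angle between the endpoints is δ = arccos(p₁·p₂) ≈ 1.814 rad (103.9°).
Interpolate at f = 1/2 with slerp weights a = sin((1−f)δ)/sin δ ≈ 0.811, b = sin(fδ)/sin δ ≈ 0.811.
p = a·p₁ + b·p₂ ≈ (0.442, -0.794, -0.417); φ = arcsin(p_z) ≈ -24.64°, λ = atan2(p_y, p_x) ≈ -60.87°.

≈ lat 25°S, lon 61°W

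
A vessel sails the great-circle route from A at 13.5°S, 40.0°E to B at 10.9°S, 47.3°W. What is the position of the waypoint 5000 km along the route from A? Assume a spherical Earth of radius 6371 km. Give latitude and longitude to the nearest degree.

Write both endpoints as unit vectors p₁, p₂ with components (cos φ cos λ, cos φ sin λ, sin φ).
The central angle between the endpoints is δ = arccos(p₁·p₂) ≈ 1.482 rad (84.9°). The total great-circle distance is δ·R ≈ 1.482 × 6371 ≈ 9439 km, so the target fraction is f = 5000/9439 ≈ 0.530.
Interpolate at f ≈ 0.530 with slerp weights a = sin((1−f)δ)/sin δ ≈ 0.644, b = sin(fδ)/sin δ ≈ 0.710.
p = a·p₁ + b·p₂ ≈ (0.952, -0.109, -0.285); φ = arcsin(p_z) ≈ -16.53°, λ = atan2(p_y, p_x) ≈ -6.55°.

≈ 17°S, 7°W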